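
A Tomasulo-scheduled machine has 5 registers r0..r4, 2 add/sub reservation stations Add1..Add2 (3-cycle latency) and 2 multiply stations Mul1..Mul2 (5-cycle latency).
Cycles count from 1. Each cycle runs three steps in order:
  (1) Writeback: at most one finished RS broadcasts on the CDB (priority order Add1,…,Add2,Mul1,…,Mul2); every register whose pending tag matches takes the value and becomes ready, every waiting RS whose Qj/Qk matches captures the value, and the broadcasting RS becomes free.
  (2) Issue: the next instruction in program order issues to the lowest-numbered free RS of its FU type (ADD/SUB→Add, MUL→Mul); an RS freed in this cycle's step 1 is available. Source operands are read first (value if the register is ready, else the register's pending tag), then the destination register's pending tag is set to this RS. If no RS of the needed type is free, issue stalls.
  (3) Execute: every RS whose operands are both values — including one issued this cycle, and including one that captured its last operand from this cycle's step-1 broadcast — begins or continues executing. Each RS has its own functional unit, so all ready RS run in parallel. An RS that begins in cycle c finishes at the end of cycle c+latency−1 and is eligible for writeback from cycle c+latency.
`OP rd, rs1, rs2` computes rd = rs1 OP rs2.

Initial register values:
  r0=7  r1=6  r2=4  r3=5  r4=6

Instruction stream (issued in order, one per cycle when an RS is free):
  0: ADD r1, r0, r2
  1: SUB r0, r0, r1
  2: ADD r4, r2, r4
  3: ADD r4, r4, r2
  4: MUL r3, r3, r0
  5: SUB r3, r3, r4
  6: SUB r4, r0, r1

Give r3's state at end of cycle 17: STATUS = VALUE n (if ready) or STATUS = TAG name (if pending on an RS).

cycle 1: issue ADD r1<-Add1 // r0:7,r1:Add1,r2:4,r3:5,r4:6
cycle 2: issue SUB r0<-Add2 // r0:Add2,r1:Add1,r2:4,r3:5,r4:6
cycle 3: stall // r0:Add2,r1:Add1,r2:4,r3:5,r4:6
cycle 4: CDB Add1=11; issue ADD r4<-Add1 // r0:Add2,r1:11,r2:4,r3:5,r4:Add1
cycle 5: stall // r0:Add2,r1:11,r2:4,r3:5,r4:Add1
cycle 6: stall // r0:Add2,r1:11,r2:4,r3:5,r4:Add1
cycle 7: CDB Add1=10; issue ADD r4<-Add1 // r0:Add2,r1:11,r2:4,r3:5,r4:Add1
cycle 8: CDB Add2=-4; issue MUL r3<-Mul1 // r0:-4,r1:11,r2:4,r3:Mul1,r4:Add1
cycle 9: issue SUB r3<-Add2 // r0:-4,r1:11,r2:4,r3:Add2,r4:Add1
cycle 10: CDB Add1=14; issue SUB r4<-Add1 // r0:-4,r1:11,r2:4,r3:Add2,r4:Add1
cycle 11: - // r0:-4,r1:11,r2:4,r3:Add2,r4:Add1
cycle 12: - // r0:-4,r1:11,r2:4,r3:Add2,r4:Add1
cycle 13: CDB Add1=-15 // r0:-4,r1:11,r2:4,r3:Add2,r4:-15
cycle 14: CDB Mul1=-20 // r0:-4,r1:11,r2:4,r3:Add2,r4:-15
cycle 15: - // r0:-4,r1:11,r2:4,r3:Add2,r4:-15
cycle 16: - // r0:-4,r1:11,r2:4,r3:Add2,r4:-15
cycle 17: CDB Add2=-34 // r0:-4,r1:11,r2:4,r3:-34,r4:-15

STATUS = VALUE -34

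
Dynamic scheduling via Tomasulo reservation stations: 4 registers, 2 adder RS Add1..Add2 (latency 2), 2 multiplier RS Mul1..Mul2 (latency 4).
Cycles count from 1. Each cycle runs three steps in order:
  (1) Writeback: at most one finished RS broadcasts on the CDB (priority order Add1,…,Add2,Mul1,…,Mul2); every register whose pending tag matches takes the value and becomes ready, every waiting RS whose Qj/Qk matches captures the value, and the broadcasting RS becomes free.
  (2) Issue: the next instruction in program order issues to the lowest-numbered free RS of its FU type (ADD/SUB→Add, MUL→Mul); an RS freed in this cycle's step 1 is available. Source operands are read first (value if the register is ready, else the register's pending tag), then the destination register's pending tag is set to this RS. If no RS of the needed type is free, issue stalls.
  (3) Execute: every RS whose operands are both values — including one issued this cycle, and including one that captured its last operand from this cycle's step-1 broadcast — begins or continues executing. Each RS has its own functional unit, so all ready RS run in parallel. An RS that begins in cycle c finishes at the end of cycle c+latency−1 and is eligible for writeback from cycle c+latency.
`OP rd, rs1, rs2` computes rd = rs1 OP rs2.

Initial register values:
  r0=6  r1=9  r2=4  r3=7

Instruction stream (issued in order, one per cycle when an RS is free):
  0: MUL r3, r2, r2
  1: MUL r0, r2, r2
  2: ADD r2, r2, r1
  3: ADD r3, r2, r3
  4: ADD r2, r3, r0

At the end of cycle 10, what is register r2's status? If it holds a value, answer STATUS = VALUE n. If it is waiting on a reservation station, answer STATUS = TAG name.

  c1: issue MUL r3<-Mul1  regs: r0:6,r1:9,r2:4,r3:Mul1
  c2: issue MUL r0<-Mul2  regs: r0:Mul2,r1:9,r2:4,r3:Mul1
  c3: issue ADD r2<-Add1  regs: r0:Mul2,r1:9,r2:Add1,r3:Mul1
  c4: issue ADD r3<-Add2  regs: r0:Mul2,r1:9,r2:Add1,r3:Add2
  c5: CDB Add1=13; issue ADD r2<-Add1  regs: r0:Mul2,r1:9,r2:Add1,r3:Add2
  c6: CDB Mul1=16  regs: r0:Mul2,r1:9,r2:Add1,r3:Add2
  c7: CDB Mul2=16  regs: r0:16,r1:9,r2:Add1,r3:Add2
  c8: CDB Add2=29  regs: r0:16,r1:9,r2:Add1,r3:29
  c9: -  regs: r0:16,r1:9,r2:Add1,r3:29
  c10: CDB Add1=45  regs: r0:16,r1:9,r2:45,r3:29

STATUS = VALUE 45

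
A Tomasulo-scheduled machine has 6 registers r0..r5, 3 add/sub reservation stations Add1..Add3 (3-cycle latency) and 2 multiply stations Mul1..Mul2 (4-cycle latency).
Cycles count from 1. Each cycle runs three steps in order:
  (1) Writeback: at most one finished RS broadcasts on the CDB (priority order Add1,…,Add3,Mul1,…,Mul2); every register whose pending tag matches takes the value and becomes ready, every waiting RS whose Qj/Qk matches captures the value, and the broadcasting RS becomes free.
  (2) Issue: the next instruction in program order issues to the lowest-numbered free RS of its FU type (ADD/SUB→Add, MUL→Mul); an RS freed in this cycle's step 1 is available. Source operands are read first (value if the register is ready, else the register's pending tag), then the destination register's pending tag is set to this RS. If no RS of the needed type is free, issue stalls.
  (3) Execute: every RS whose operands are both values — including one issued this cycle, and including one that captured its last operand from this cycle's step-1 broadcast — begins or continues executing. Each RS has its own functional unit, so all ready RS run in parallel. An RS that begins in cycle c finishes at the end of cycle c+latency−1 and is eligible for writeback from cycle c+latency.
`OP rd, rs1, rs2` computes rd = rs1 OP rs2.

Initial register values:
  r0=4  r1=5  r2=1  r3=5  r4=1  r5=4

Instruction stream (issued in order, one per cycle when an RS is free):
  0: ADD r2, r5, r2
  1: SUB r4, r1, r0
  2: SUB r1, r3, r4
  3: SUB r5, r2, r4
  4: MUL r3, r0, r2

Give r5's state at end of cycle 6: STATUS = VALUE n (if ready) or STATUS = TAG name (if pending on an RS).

c1: issue ADD r2<-Add1 | r0:4,r1:5,r2:Add1,r3:5,r4:1,r5:4
c2: issue SUB r4<-Add2 | r0:4,r1:5,r2:Add1,r3:5,r4:Add2,r5:4
c3: issue SUB r1<-Add3 | r0:4,r1:Add3,r2:Add1,r3:5,r4:Add2,r5:4
c4: CDB Add1=5; issue SUB r5<-Add1 | r0:4,r1:Add3,r2:5,r3:5,r4:Add2,r5:Add1
c5: CDB Add2=1; issue MUL r3<-Mul1 | r0:4,r1:Add3,r2:5,r3:Mul1,r4:1,r5:Add1
c6: - | r0:4,r1:Add3,r2:5,r3:Mul1,r4:1,r5:Add1

STATUS = TAG Add1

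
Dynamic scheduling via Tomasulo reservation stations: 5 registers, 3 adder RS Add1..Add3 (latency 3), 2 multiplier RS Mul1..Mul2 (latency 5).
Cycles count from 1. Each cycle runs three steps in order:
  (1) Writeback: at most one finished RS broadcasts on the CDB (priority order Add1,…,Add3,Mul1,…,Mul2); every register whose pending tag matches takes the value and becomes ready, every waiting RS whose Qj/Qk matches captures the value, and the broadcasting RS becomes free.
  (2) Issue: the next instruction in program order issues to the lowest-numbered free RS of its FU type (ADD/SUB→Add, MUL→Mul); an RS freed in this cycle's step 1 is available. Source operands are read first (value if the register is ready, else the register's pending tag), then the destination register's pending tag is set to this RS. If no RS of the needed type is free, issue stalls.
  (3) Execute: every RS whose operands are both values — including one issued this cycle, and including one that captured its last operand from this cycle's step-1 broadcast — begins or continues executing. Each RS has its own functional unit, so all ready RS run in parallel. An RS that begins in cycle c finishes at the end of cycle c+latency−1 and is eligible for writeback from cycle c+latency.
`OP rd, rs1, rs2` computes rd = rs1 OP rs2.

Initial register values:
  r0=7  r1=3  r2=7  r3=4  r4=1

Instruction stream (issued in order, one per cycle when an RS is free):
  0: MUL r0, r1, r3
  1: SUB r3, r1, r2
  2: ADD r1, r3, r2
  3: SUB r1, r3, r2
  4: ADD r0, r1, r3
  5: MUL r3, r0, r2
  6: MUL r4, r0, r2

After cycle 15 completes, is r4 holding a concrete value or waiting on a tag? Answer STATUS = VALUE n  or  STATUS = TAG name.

STATUS = TAG Mul2

  c1: issue MUL r0<-Mul1  regs: r0:Mul1,r1:3,r2:7,r3:4,r4:1
  c2: issue SUB r3<-Add1  regs: r0:Mul1,r1:3,r2:7,r3:Add1,r4:1
  c3: issue ADD r1<-Add2  regs: r0:Mul1,r1:Add2,r2:7,r3:Add1,r4:1
  c4: issue SUB r1<-Add3  regs: r0:Mul1,r1:Add3,r2:7,r3:Add1,r4:1
  c5: CDB Add1=-4; issue ADD r0<-Add1  regs: r0:Add1,r1:Add3,r2:7,r3:-4,r4:1
  c6: CDB Mul1=12; issue MUL r3<-Mul1  regs: r0:Add1,r1:Add3,r2:7,r3:Mul1,r4:1
  c7: issue MUL r4<-Mul2  regs: r0:Add1,r1:Add3,r2:7,r3:Mul1,r4:Mul2
  c8: CDB Add2=3  regs: r0:Add1,r1:Add3,r2:7,r3:Mul1,r4:Mul2
  c9: CDB Add3=-11  regs: r0:Add1,r1:-11,r2:7,r3:Mul1,r4:Mul2
  c10: -  regs: r0:Add1,r1:-11,r2:7,r3:Mul1,r4:Mul2
  c11: -  regs: r0:Add1,r1:-11,r2:7,r3:Mul1,r4:Mul2
  c12: CDB Add1=-15  regs: r0:-15,r1:-11,r2:7,r3:Mul1,r4:Mul2
  c13: -  regs: r0:-15,r1:-11,r2:7,r3:Mul1,r4:Mul2
  c14: -  regs: r0:-15,r1:-11,r2:7,r3:Mul1,r4:Mul2
  c15: -  regs: r0:-15,r1:-11,r2:7,r3:Mul1,r4:Mul2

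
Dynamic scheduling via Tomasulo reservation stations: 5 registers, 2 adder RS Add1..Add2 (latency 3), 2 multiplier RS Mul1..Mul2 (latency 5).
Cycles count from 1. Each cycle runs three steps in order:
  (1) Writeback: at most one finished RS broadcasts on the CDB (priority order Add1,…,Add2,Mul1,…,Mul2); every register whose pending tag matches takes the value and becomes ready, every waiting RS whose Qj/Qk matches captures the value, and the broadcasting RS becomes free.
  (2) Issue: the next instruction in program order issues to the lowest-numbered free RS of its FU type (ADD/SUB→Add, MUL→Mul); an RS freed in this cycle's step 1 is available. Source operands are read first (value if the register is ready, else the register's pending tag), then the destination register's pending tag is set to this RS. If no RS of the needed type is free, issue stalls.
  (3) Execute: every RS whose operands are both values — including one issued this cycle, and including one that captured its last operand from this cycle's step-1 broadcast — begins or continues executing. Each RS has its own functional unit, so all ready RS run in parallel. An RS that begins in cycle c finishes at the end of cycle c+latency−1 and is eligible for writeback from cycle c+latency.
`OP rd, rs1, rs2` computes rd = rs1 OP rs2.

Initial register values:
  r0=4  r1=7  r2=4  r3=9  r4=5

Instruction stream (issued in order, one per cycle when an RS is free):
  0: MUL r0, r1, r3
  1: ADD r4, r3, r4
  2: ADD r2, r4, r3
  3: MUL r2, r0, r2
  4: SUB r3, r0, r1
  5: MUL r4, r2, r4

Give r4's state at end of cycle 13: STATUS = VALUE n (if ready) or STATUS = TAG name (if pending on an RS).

  c1: issue MUL r0<-Mul1  regs: r0:Mul1,r1:7,r2:4,r3:9,r4:5
  c2: issue ADD r4<-Add1  regs: r0:Mul1,r1:7,r2:4,r3:9,r4:Add1
  c3: issue ADD r2<-Add2  regs: r0:Mul1,r1:7,r2:Add2,r3:9,r4:Add1
  c4: issue MUL r2<-Mul2  regs: r0:Mul1,r1:7,r2:Mul2,r3:9,r4:Add1
  c5: CDB Add1=14; issue SUB r3<-Add1  regs: r0:Mul1,r1:7,r2:Mul2,r3:Add1,r4:14
  c6: CDB Mul1=63; issue MUL r4<-Mul1  regs: r0:63,r1:7,r2:Mul2,r3:Add1,r4:Mul1
  c7: -  regs: r0:63,r1:7,r2:Mul2,r3:Add1,r4:Mul1
  c8: CDB Add2=23  regs: r0:63,r1:7,r2:Mul2,r3:Add1,r4:Mul1
  c9: CDB Add1=56  regs: r0:63,r1:7,r2:Mul2,r3:56,r4:Mul1
  c10: -  regs: r0:63,r1:7,r2:Mul2,r3:56,r4:Mul1
  c11: -  regs: r0:63,r1:7,r2:Mul2,r3:56,r4:Mul1
  c12: -  regs: r0:63,r1:7,r2:Mul2,r3:56,r4:Mul1
  c13: CDB Mul2=1449  regs: r0:63,r1:7,r2:1449,r3:56,r4:Mul1

STATUS = TAG Mul1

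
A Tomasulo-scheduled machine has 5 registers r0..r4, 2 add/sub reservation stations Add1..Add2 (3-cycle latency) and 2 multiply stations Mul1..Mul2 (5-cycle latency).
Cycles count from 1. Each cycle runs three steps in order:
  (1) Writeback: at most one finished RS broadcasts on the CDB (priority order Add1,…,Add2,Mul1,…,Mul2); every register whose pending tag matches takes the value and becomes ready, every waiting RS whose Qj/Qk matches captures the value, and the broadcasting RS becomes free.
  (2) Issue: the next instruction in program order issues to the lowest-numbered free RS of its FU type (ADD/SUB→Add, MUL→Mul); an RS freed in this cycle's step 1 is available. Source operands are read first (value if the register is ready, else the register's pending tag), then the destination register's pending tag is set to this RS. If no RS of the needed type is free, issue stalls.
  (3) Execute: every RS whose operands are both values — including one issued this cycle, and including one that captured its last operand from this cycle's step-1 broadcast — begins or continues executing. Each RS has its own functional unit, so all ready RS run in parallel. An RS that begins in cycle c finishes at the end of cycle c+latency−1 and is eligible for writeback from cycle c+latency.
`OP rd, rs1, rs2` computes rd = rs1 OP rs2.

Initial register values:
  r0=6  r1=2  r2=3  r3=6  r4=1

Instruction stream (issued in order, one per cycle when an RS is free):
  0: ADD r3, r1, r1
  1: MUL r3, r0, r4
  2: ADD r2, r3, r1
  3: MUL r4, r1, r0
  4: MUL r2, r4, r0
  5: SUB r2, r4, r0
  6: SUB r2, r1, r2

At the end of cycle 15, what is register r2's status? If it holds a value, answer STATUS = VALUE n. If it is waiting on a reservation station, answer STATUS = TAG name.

STATUS = VALUE -4

cycle 1: issue ADD r3<-Add1 // r0:6,r1:2,r2:3,r3:Add1,r4:1
cycle 2: issue MUL r3<-Mul1 // r0:6,r1:2,r2:3,r3:Mul1,r4:1
cycle 3: issue ADD r2<-Add2 // r0:6,r1:2,r2:Add2,r3:Mul1,r4:1
cycle 4: CDB Add1=4; issue MUL r4<-Mul2 // r0:6,r1:2,r2:Add2,r3:Mul1,r4:Mul2
cycle 5: stall // r0:6,r1:2,r2:Add2,r3:Mul1,r4:Mul2
cycle 6: stall // r0:6,r1:2,r2:Add2,r3:Mul1,r4:Mul2
cycle 7: CDB Mul1=6; issue MUL r2<-Mul1 // r0:6,r1:2,r2:Mul1,r3:6,r4:Mul2
cycle 8: issue SUB r2<-Add1 // r0:6,r1:2,r2:Add1,r3:6,r4:Mul2
cycle 9: CDB Mul2=12; stall // r0:6,r1:2,r2:Add1,r3:6,r4:12
cycle 10: CDB Add2=8; issue SUB r2<-Add2 // r0:6,r1:2,r2:Add2,r3:6,r4:12
cycle 11: - // r0:6,r1:2,r2:Add2,r3:6,r4:12
cycle 12: CDB Add1=6 // r0:6,r1:2,r2:Add2,r3:6,r4:12
cycle 13: - // r0:6,r1:2,r2:Add2,r3:6,r4:12
cycle 14: CDB Mul1=72 // r0:6,r1:2,r2:Add2,r3:6,r4:12
cycle 15: CDB Add2=-4 // r0:6,r1:2,r2:-4,r3:6,r4:12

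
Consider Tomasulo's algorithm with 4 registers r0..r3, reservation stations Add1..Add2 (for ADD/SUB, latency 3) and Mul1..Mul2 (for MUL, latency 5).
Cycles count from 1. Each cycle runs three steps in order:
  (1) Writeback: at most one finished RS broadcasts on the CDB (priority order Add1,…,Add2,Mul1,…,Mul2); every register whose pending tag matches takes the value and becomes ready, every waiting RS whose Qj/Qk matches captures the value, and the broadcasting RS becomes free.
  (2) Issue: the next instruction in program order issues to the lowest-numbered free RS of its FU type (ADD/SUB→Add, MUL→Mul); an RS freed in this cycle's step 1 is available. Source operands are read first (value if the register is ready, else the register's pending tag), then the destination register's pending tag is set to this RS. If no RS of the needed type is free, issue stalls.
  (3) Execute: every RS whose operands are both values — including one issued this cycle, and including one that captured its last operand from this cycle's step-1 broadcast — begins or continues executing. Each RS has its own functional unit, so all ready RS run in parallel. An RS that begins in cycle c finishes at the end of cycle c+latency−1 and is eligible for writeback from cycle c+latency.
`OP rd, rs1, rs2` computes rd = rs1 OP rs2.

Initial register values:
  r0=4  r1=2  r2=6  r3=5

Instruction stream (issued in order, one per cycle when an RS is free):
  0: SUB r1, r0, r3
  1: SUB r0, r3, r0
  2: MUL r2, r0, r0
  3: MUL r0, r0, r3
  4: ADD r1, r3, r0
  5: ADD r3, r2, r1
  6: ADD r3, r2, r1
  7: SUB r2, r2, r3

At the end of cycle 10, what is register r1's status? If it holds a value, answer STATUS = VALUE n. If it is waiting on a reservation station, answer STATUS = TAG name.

STATUS = TAG Add1

c1: issue SUB r1<-Add1 | r0:4,r1:Add1,r2:6,r3:5
c2: issue SUB r0<-Add2 | r0:Add2,r1:Add1,r2:6,r3:5
c3: issue MUL r2<-Mul1 | r0:Add2,r1:Add1,r2:Mul1,r3:5
c4: CDB Add1=-1; issue MUL r0<-Mul2 | r0:Mul2,r1:-1,r2:Mul1,r3:5
c5: CDB Add2=1; issue ADD r1<-Add1 | r0:Mul2,r1:Add1,r2:Mul1,r3:5
c6: issue ADD r3<-Add2 | r0:Mul2,r1:Add1,r2:Mul1,r3:Add2
c7: stall | r0:Mul2,r1:Add1,r2:Mul1,r3:Add2
c8: stall | r0:Mul2,r1:Add1,r2:Mul1,r3:Add2
c9: stall | r0:Mul2,r1:Add1,r2:Mul1,r3:Add2
c10: CDB Mul1=1; stall | r0:Mul2,r1:Add1,r2:1,r3:Add2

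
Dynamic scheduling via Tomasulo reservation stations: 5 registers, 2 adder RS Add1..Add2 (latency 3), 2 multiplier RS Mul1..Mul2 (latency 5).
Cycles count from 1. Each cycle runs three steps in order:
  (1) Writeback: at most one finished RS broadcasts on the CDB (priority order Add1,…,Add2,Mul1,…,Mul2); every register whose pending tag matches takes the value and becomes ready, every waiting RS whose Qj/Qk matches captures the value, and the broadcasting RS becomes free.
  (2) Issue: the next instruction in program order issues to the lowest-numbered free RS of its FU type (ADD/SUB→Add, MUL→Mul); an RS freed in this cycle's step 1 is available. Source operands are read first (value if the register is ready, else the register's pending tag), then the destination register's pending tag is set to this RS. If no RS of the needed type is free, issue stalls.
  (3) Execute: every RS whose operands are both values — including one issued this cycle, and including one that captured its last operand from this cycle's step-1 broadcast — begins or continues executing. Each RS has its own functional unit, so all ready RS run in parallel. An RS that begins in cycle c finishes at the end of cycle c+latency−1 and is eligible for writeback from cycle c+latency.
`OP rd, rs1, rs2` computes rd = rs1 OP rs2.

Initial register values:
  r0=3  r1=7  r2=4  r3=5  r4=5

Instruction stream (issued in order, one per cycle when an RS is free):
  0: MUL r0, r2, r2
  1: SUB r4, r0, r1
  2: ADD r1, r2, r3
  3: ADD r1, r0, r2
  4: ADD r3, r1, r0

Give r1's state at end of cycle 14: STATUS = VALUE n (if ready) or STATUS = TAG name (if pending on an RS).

STATUS = VALUE 20

  c1: issue MUL r0<-Mul1  regs: r0:Mul1,r1:7,r2:4,r3:5,r4:5
  c2: issue SUB r4<-Add1  regs: r0:Mul1,r1:7,r2:4,r3:5,r4:Add1
  c3: issue ADD r1<-Add2  regs: r0:Mul1,r1:Add2,r2:4,r3:5,r4:Add1
  c4: stall  regs: r0:Mul1,r1:Add2,r2:4,r3:5,r4:Add1
  c5: stall  regs: r0:Mul1,r1:Add2,r2:4,r3:5,r4:Add1
  c6: CDB Add2=9; issue ADD r1<-Add2  regs: r0:Mul1,r1:Add2,r2:4,r3:5,r4:Add1
  c7: CDB Mul1=16; stall  regs: r0:16,r1:Add2,r2:4,r3:5,r4:Add1
  c8: stall  regs: r0:16,r1:Add2,r2:4,r3:5,r4:Add1
  c9: stall  regs: r0:16,r1:Add2,r2:4,r3:5,r4:Add1
  c10: CDB Add1=9; issue ADD r3<-Add1  regs: r0:16,r1:Add2,r2:4,r3:Add1,r4:9
  c11: CDB Add2=20  regs: r0:16,r1:20,r2:4,r3:Add1,r4:9
  c12: -  regs: r0:16,r1:20,r2:4,r3:Add1,r4:9
  c13: -  regs: r0:16,r1:20,r2:4,r3:Add1,r4:9
  c14: CDB Add1=36  regs: r0:16,r1:20,r2:4,r3:36,r4:9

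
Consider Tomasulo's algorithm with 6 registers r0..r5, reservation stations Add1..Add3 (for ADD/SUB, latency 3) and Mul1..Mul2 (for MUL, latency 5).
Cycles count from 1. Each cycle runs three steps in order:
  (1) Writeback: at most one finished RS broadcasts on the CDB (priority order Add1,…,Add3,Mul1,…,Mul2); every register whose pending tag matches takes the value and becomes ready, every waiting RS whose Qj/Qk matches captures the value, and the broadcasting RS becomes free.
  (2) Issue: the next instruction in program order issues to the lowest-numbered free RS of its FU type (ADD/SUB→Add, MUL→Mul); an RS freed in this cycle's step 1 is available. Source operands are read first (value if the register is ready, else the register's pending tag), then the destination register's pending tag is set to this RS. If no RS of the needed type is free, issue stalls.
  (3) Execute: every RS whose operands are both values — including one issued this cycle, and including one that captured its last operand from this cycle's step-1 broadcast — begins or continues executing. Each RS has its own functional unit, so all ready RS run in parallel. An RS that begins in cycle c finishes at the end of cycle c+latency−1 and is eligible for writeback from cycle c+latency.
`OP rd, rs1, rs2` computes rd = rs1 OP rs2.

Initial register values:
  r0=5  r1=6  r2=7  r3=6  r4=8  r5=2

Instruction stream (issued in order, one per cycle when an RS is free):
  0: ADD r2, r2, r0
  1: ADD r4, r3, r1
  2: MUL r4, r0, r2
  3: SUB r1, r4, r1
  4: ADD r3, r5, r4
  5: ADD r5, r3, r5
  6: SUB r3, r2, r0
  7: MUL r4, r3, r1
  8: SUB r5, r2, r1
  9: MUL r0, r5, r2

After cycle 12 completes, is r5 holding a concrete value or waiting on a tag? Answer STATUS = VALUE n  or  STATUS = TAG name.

cycle 1: issue ADD r2<-Add1 // r0:5,r1:6,r2:Add1,r3:6,r4:8,r5:2
cycle 2: issue ADD r4<-Add2 // r0:5,r1:6,r2:Add1,r3:6,r4:Add2,r5:2
cycle 3: issue MUL r4<-Mul1 // r0:5,r1:6,r2:Add1,r3:6,r4:Mul1,r5:2
cycle 4: CDB Add1=12; issue SUB r1<-Add1 // r0:5,r1:Add1,r2:12,r3:6,r4:Mul1,r5:2
cycle 5: CDB Add2=12; issue ADD r3<-Add2 // r0:5,r1:Add1,r2:12,r3:Add2,r4:Mul1,r5:2
cycle 6: issue ADD r5<-Add3 // r0:5,r1:Add1,r2:12,r3:Add2,r4:Mul1,r5:Add3
cycle 7: stall // r0:5,r1:Add1,r2:12,r3:Add2,r4:Mul1,r5:Add3
cycle 8: stall // r0:5,r1:Add1,r2:12,r3:Add2,r4:Mul1,r5:Add3
cycle 9: CDB Mul1=60; stall // r0:5,r1:Add1,r2:12,r3:Add2,r4:60,r5:Add3
cycle 10: stall // r0:5,r1:Add1,r2:12,r3:Add2,r4:60,r5:Add3
cycle 11: stall // r0:5,r1:Add1,r2:12,r3:Add2,r4:60,r5:Add3
cycle 12: CDB Add1=54; issue SUB r3<-Add1 // r0:5,r1:54,r2:12,r3:Add1,r4:60,r5:Add3

STATUS = TAG Add3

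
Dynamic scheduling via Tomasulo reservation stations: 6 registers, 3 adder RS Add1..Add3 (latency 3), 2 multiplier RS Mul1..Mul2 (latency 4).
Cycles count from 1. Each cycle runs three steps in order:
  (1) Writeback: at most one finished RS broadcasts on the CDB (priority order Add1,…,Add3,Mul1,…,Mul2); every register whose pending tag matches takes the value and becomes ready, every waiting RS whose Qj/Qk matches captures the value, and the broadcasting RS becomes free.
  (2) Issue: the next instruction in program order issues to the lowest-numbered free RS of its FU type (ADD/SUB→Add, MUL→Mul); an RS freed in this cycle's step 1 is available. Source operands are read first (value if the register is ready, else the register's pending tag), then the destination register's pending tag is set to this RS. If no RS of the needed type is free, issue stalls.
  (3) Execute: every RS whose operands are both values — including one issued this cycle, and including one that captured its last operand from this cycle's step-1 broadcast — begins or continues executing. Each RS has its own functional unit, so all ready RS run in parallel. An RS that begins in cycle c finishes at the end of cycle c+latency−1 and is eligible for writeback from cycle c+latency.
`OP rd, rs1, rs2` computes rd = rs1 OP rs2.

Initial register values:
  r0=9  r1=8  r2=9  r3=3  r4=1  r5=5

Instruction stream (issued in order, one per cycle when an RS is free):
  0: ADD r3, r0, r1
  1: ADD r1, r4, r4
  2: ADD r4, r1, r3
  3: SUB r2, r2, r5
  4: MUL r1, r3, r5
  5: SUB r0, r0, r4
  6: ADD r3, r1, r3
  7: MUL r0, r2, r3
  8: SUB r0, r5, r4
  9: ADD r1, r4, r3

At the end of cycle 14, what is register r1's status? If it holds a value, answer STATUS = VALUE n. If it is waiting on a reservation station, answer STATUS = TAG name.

STATUS = TAG Add2

  c1: issue ADD r3<-Add1  regs: r0:9,r1:8,r2:9,r3:Add1,r4:1,r5:5
  c2: issue ADD r1<-Add2  regs: r0:9,r1:Add2,r2:9,r3:Add1,r4:1,r5:5
  c3: issue ADD r4<-Add3  regs: r0:9,r1:Add2,r2:9,r3:Add1,r4:Add3,r5:5
  c4: CDB Add1=17; issue SUB r2<-Add1  regs: r0:9,r1:Add2,r2:Add1,r3:17,r4:Add3,r5:5
  c5: CDB Add2=2; issue MUL r1<-Mul1  regs: r0:9,r1:Mul1,r2:Add1,r3:17,r4:Add3,r5:5
  c6: issue SUB r0<-Add2  regs: r0:Add2,r1:Mul1,r2:Add1,r3:17,r4:Add3,r5:5
  c7: CDB Add1=4; issue ADD r3<-Add1  regs: r0:Add2,r1:Mul1,r2:4,r3:Add1,r4:Add3,r5:5
  c8: CDB Add3=19; issue MUL r0<-Mul2  regs: r0:Mul2,r1:Mul1,r2:4,r3:Add1,r4:19,r5:5
  c9: CDB Mul1=85; issue SUB r0<-Add3  regs: r0:Add3,r1:85,r2:4,r3:Add1,r4:19,r5:5
  c10: stall  regs: r0:Add3,r1:85,r2:4,r3:Add1,r4:19,r5:5
  c11: CDB Add2=-10; issue ADD r1<-Add2  regs: r0:Add3,r1:Add2,r2:4,r3:Add1,r4:19,r5:5
  c12: CDB Add1=102  regs: r0:Add3,r1:Add2,r2:4,r3:102,r4:19,r5:5
  c13: CDB Add3=-14  regs: r0:-14,r1:Add2,r2:4,r3:102,r4:19,r5:5
  c14: -  regs: r0:-14,r1:Add2,r2:4,r3:102,r4:19,r5:5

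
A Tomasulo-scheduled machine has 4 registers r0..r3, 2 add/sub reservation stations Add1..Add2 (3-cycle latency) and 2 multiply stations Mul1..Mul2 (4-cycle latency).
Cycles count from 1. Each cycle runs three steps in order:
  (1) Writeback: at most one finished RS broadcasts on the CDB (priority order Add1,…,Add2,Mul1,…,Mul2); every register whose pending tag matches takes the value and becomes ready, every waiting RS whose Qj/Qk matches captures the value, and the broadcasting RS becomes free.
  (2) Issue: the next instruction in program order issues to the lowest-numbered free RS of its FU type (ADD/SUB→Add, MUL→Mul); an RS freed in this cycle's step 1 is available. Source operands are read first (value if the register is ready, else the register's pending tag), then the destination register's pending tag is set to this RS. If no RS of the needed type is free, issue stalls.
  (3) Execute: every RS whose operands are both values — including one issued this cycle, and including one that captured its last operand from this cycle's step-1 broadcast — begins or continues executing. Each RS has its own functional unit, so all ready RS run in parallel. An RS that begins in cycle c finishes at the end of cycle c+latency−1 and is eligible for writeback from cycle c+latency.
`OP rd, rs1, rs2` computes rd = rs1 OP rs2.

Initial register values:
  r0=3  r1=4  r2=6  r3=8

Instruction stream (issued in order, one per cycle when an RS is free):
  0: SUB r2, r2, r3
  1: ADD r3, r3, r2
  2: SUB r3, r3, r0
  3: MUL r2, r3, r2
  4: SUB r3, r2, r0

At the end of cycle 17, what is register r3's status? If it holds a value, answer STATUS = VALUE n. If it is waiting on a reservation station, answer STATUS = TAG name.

cycle 1: issue SUB r2<-Add1 // r0:3,r1:4,r2:Add1,r3:8
cycle 2: issue ADD r3<-Add2 // r0:3,r1:4,r2:Add1,r3:Add2
cycle 3: stall // r0:3,r1:4,r2:Add1,r3:Add2
cycle 4: CDB Add1=-2; issue SUB r3<-Add1 // r0:3,r1:4,r2:-2,r3:Add1
cycle 5: issue MUL r2<-Mul1 // r0:3,r1:4,r2:Mul1,r3:Add1
cycle 6: stall // r0:3,r1:4,r2:Mul1,r3:Add1
cycle 7: CDB Add2=6; issue SUB r3<-Add2 // r0:3,r1:4,r2:Mul1,r3:Add2
cycle 8: - // r0:3,r1:4,r2:Mul1,r3:Add2
cycle 9: - // r0:3,r1:4,r2:Mul1,r3:Add2
cycle 10: CDB Add1=3 // r0:3,r1:4,r2:Mul1,r3:Add2
cycle 11: - // r0:3,r1:4,r2:Mul1,r3:Add2
cycle 12: - // r0:3,r1:4,r2:Mul1,r3:Add2
cycle 13: - // r0:3,r1:4,r2:Mul1,r3:Add2
cycle 14: CDB Mul1=-6 // r0:3,r1:4,r2:-6,r3:Add2
cycle 15: - // r0:3,r1:4,r2:-6,r3:Add2
cycle 16: - // r0:3,r1:4,r2:-6,r3:Add2
cycle 17: CDB Add2=-9 // r0:3,r1:4,r2:-6,r3:-9

STATUS = VALUE -9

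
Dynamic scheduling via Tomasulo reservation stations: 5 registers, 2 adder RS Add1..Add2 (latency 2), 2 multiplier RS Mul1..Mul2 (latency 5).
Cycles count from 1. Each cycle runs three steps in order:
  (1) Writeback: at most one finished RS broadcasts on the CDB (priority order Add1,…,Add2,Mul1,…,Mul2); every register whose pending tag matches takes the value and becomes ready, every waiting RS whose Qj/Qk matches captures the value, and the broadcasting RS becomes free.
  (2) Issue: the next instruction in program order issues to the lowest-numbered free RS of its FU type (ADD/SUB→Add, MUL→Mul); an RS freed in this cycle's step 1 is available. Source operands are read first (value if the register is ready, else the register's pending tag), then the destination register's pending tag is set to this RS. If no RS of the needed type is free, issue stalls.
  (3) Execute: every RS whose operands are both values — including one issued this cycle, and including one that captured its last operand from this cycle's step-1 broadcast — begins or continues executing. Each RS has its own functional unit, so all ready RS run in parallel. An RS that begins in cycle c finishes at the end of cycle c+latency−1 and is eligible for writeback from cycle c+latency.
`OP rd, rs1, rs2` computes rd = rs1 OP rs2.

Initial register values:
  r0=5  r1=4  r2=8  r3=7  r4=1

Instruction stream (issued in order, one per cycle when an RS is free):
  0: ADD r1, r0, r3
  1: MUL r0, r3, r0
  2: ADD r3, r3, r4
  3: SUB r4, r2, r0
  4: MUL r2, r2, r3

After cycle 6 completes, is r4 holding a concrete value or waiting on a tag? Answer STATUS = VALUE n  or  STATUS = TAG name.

STATUS = TAG Add2

cycle 1: issue ADD r1<-Add1 // r0:5,r1:Add1,r2:8,r3:7,r4:1
cycle 2: issue MUL r0<-Mul1 // r0:Mul1,r1:Add1,r2:8,r3:7,r4:1
cycle 3: CDB Add1=12; issue ADD r3<-Add1 // r0:Mul1,r1:12,r2:8,r3:Add1,r4:1
cycle 4: issue SUB r4<-Add2 // r0:Mul1,r1:12,r2:8,r3:Add1,r4:Add2
cycle 5: CDB Add1=8; issue MUL r2<-Mul2 // r0:Mul1,r1:12,r2:Mul2,r3:8,r4:Add2
cycle 6: - // r0:Mul1,r1:12,r2:Mul2,r3:8,r4:Add2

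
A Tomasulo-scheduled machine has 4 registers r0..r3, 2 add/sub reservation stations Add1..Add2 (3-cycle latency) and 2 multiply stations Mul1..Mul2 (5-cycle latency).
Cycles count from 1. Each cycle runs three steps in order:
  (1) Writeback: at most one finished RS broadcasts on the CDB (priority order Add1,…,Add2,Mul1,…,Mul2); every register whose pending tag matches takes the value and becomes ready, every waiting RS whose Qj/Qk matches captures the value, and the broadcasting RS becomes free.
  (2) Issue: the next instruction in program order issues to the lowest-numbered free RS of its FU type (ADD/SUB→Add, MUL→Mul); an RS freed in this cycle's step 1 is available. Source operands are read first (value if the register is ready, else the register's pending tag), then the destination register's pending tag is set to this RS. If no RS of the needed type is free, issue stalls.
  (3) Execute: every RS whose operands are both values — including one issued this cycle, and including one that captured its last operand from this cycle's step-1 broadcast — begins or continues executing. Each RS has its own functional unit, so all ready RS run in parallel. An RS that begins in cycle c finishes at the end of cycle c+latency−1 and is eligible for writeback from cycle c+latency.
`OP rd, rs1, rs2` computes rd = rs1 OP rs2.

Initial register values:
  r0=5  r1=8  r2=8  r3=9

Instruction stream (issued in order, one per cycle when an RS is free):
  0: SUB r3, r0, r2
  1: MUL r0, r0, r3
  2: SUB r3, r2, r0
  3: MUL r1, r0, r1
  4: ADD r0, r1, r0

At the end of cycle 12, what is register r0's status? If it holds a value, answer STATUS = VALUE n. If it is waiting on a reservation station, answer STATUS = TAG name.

STATUS = TAG Add1

c1: issue SUB r3<-Add1 | r0:5,r1:8,r2:8,r3:Add1
c2: issue MUL r0<-Mul1 | r0:Mul1,r1:8,r2:8,r3:Add1
c3: issue SUB r3<-Add2 | r0:Mul1,r1:8,r2:8,r3:Add2
c4: CDB Add1=-3; issue MUL r1<-Mul2 | r0:Mul1,r1:Mul2,r2:8,r3:Add2
c5: issue ADD r0<-Add1 | r0:Add1,r1:Mul2,r2:8,r3:Add2
c6: - | r0:Add1,r1:Mul2,r2:8,r3:Add2
c7: - | r0:Add1,r1:Mul2,r2:8,r3:Add2
c8: - | r0:Add1,r1:Mul2,r2:8,r3:Add2
c9: CDB Mul1=-15 | r0:Add1,r1:Mul2,r2:8,r3:Add2
c10: - | r0:Add1,r1:Mul2,r2:8,r3:Add2
c11: - | r0:Add1,r1:Mul2,r2:8,r3:Add2
c12: CDB Add2=23 | r0:Add1,r1:Mul2,r2:8,r3:23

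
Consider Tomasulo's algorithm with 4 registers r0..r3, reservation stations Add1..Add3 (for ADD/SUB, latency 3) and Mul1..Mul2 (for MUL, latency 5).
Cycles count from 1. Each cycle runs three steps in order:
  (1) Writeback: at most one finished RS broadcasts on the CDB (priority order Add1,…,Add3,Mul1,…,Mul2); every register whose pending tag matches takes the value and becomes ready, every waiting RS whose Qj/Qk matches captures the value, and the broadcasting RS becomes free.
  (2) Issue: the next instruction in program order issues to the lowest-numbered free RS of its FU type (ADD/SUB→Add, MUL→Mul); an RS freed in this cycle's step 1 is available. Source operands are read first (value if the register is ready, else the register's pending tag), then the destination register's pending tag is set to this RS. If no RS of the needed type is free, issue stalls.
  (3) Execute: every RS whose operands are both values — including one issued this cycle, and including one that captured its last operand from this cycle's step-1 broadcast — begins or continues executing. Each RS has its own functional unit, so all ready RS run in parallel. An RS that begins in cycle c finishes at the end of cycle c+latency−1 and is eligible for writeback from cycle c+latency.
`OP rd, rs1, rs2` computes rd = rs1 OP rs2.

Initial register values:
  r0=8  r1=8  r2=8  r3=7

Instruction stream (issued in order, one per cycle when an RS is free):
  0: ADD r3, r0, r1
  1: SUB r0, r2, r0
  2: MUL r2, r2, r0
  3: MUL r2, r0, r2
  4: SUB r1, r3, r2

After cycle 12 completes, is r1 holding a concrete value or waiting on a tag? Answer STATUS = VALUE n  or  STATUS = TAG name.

  c1: issue ADD r3<-Add1  regs: r0:8,r1:8,r2:8,r3:Add1
  c2: issue SUB r0<-Add2  regs: r0:Add2,r1:8,r2:8,r3:Add1
  c3: issue MUL r2<-Mul1  regs: r0:Add2,r1:8,r2:Mul1,r3:Add1
  c4: CDB Add1=16; issue MUL r2<-Mul2  regs: r0:Add2,r1:8,r2:Mul2,r3:16
  c5: CDB Add2=0; issue SUB r1<-Add1  regs: r0:0,r1:Add1,r2:Mul2,r3:16
  c6: -  regs: r0:0,r1:Add1,r2:Mul2,r3:16
  c7: -  regs: r0:0,r1:Add1,r2:Mul2,r3:16
  c8: -  regs: r0:0,r1:Add1,r2:Mul2,r3:16
  c9: -  regs: r0:0,r1:Add1,r2:Mul2,r3:16
  c10: CDB Mul1=0  regs: r0:0,r1:Add1,r2:Mul2,r3:16
  c11: -  regs: r0:0,r1:Add1,r2:Mul2,r3:16
  c12: -  regs: r0:0,r1:Add1,r2:Mul2,r3:16

STATUS = TAG Add1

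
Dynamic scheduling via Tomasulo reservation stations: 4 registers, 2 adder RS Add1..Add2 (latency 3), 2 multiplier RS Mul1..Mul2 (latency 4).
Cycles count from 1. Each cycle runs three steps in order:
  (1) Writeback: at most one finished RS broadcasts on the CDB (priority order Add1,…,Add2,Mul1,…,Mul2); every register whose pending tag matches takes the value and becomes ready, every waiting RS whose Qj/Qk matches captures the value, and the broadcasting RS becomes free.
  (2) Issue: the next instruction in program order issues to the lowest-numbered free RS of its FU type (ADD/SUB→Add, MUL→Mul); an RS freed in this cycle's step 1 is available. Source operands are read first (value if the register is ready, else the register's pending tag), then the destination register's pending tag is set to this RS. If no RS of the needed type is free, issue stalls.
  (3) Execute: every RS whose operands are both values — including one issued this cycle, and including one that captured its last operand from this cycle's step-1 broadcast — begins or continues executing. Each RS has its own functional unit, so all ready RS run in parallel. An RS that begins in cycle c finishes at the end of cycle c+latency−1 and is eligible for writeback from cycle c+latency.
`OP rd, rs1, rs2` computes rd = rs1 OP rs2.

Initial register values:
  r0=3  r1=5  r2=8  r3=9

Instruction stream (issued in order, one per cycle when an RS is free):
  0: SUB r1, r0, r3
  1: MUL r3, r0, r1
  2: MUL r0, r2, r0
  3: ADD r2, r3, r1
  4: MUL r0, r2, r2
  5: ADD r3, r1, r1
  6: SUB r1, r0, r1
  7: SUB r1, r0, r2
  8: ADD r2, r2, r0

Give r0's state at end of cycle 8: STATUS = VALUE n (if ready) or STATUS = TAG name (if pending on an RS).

STATUS = TAG Mul2

cycle 1: issue SUB r1<-Add1 // r0:3,r1:Add1,r2:8,r3:9
cycle 2: issue MUL r3<-Mul1 // r0:3,r1:Add1,r2:8,r3:Mul1
cycle 3: issue MUL r0<-Mul2 // r0:Mul2,r1:Add1,r2:8,r3:Mul1
cycle 4: CDB Add1=-6; issue ADD r2<-Add1 // r0:Mul2,r1:-6,r2:Add1,r3:Mul1
cycle 5: stall // r0:Mul2,r1:-6,r2:Add1,r3:Mul1
cycle 6: stall // r0:Mul2,r1:-6,r2:Add1,r3:Mul1
cycle 7: CDB Mul2=24; issue MUL r0<-Mul2 // r0:Mul2,r1:-6,r2:Add1,r3:Mul1
cycle 8: CDB Mul1=-18; issue ADD r3<-Add2 // r0:Mul2,r1:-6,r2:Add1,r3:Add2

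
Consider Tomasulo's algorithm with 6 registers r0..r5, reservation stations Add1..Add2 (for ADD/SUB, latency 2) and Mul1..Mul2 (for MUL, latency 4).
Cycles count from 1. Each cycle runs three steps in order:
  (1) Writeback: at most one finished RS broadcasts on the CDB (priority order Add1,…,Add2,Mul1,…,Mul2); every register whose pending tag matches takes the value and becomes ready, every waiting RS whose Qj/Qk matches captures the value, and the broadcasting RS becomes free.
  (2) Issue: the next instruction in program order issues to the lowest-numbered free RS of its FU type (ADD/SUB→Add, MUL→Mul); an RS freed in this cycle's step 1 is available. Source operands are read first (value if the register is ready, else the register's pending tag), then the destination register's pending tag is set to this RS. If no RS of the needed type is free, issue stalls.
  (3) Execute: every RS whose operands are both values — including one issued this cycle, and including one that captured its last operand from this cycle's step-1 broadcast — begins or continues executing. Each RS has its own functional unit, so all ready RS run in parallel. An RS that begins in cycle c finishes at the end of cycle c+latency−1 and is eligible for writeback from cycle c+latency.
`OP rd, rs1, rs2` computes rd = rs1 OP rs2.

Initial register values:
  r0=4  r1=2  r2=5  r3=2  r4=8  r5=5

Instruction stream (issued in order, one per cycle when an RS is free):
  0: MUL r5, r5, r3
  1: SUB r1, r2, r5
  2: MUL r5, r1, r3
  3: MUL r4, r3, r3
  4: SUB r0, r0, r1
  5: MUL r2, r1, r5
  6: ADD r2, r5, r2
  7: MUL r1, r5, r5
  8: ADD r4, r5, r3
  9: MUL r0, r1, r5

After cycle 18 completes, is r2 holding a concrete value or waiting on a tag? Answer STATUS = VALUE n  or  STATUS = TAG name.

STATUS = VALUE 40

cycle 1: issue MUL r5<-Mul1 // r0:4,r1:2,r2:5,r3:2,r4:8,r5:Mul1
cycle 2: issue SUB r1<-Add1 // r0:4,r1:Add1,r2:5,r3:2,r4:8,r5:Mul1
cycle 3: issue MUL r5<-Mul2 // r0:4,r1:Add1,r2:5,r3:2,r4:8,r5:Mul2
cycle 4: stall // r0:4,r1:Add1,r2:5,r3:2,r4:8,r5:Mul2
cycle 5: CDB Mul1=10; issue MUL r4<-Mul1 // r0:4,r1:Add1,r2:5,r3:2,r4:Mul1,r5:Mul2
cycle 6: issue SUB r0<-Add2 // r0:Add2,r1:Add1,r2:5,r3:2,r4:Mul1,r5:Mul2
cycle 7: CDB Add1=-5; stall // r0:Add2,r1:-5,r2:5,r3:2,r4:Mul1,r5:Mul2
cycle 8: stall // r0:Add2,r1:-5,r2:5,r3:2,r4:Mul1,r5:Mul2
cycle 9: CDB Add2=9; stall // r0:9,r1:-5,r2:5,r3:2,r4:Mul1,r5:Mul2
cycle 10: CDB Mul1=4; issue MUL r2<-Mul1 // r0:9,r1:-5,r2:Mul1,r3:2,r4:4,r5:Mul2
cycle 11: CDB Mul2=-10; issue ADD r2<-Add1 // r0:9,r1:-5,r2:Add1,r3:2,r4:4,r5:-10
cycle 12: issue MUL r1<-Mul2 // r0:9,r1:Mul2,r2:Add1,r3:2,r4:4,r5:-10
cycle 13: issue ADD r4<-Add2 // r0:9,r1:Mul2,r2:Add1,r3:2,r4:Add2,r5:-10
cycle 14: stall // r0:9,r1:Mul2,r2:Add1,r3:2,r4:Add2,r5:-10
cycle 15: CDB Add2=-8; stall // r0:9,r1:Mul2,r2:Add1,r3:2,r4:-8,r5:-10
cycle 16: CDB Mul1=50; issue MUL r0<-Mul1 // r0:Mul1,r1:Mul2,r2:Add1,r3:2,r4:-8,r5:-10
cycle 17: CDB Mul2=100 // r0:Mul1,r1:100,r2:Add1,r3:2,r4:-8,r5:-10
cycle 18: CDB Add1=40 // r0:Mul1,r1:100,r2:40,r3:2,r4:-8,r5:-10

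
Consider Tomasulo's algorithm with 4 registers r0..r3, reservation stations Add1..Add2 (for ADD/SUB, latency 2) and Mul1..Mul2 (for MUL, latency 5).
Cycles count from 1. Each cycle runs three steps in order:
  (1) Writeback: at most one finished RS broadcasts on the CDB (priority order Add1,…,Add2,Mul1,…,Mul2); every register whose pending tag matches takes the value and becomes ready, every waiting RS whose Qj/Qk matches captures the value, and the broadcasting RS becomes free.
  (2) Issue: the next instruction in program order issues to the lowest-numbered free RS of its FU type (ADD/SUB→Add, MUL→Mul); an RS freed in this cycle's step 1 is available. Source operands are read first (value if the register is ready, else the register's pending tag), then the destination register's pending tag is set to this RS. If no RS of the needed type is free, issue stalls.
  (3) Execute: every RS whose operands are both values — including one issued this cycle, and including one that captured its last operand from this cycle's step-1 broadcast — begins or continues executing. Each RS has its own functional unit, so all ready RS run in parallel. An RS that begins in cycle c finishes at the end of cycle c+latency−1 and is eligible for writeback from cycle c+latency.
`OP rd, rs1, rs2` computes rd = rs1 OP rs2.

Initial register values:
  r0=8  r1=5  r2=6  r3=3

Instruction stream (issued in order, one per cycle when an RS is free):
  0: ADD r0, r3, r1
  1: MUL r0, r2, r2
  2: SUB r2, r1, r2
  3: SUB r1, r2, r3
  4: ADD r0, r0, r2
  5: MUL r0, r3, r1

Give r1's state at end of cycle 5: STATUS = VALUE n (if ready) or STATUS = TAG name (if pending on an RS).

cycle 1: issue ADD r0<-Add1 // r0:Add1,r1:5,r2:6,r3:3
cycle 2: issue MUL r0<-Mul1 // r0:Mul1,r1:5,r2:6,r3:3
cycle 3: CDB Add1=8; issue SUB r2<-Add1 // r0:Mul1,r1:5,r2:Add1,r3:3
cycle 4: issue SUB r1<-Add2 // r0:Mul1,r1:Add2,r2:Add1,r3:3
cycle 5: CDB Add1=-1; issue ADD r0<-Add1 // r0:Add1,r1:Add2,r2:-1,r3:3

STATUS = TAG Add2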